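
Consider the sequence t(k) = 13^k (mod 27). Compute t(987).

19

Computing terms: t(1) = 13,  t(2) = 7,  t(3) = 10,  t(4) = 22,  t(5) = 16,  t(6) = 19,  t(7) = 4,  t(8) = 25,  t(9) = 1,  t(10) = 13.
Since t(10) = t(1) = 13, the sequence is periodic with period 9.
(987 - 1) mod 9 = 5, so t(987) = t(6) = 19.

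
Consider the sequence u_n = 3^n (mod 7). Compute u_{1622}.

We have u_1 = 3,  u_2 = 2,  u_3 = 6,  u_4 = 4,  u_5 = 5,  u_6 = 1,  u_7 = 3.
Since u_7 = u_1 = 3, the sequence is periodic with period 6.
So u_{1622} = u_{1 + ((1622-1) mod 6)} = u_2 = 2.

2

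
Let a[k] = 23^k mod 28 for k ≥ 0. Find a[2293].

23

a[0] = 1; a[1] = 23; a[2] = 25; a[3] = 15; a[4] = 9; a[5] = 11; a[6] = 1.
Since a[6] = a[0] = 1, the sequence is periodic with period 6.
(2293 - 0) mod 6 = 1, so a[2293] = a[1] = 23.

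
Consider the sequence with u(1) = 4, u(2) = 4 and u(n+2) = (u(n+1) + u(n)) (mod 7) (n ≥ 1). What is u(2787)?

u(1) = 4,  u(2) = 4,  u(3) = 1,  u(4) = 5,  u(5) = 6,  u(6) = 4,  u(7) = 3,  u(8) = 0,  u(9) = 3,  u(10) = 3,  u(11) = 6,  u(12) = 2,  u(13) = 1,  u(14) = 3,  u(15) = 4,  u(16) = 0,  u(17) = 4,  u(18) = 4.
The sequence repeats with period 16.
So u(2787) = u(1 + ((2787-1) mod 16)) = u(3) = 1.

1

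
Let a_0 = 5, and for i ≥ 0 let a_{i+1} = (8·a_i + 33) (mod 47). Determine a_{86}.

We have a_0 = 5,  a_1 = 26,  a_2 = 6,  a_3 = 34,  a_4 = 23,  a_5 = 29,  a_6 = 30,  a_7 = 38,  a_8 = 8,  a_9 = 3,  a_{10} = 10,  a_{11} = 19,  a_{12} = 44,  a_{13} = 9,  a_{14} = 11,  a_{15} = 27,  a_{16} = 14,  a_{17} = 4,  a_{18} = 18,  a_{19} = 36,  a_{20} = 39,  a_{21} = 16,  a_{22} = 20,  a_{23} = 5.
Since a_{23} = a_0 = 5, the sequence is periodic with period 23.
So a_{86} = a_{0 + ((86-0) mod 23)} = a_{17} = 4.

4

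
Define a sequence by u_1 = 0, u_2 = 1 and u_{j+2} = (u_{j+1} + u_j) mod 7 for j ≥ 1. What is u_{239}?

6

Listing terms: u_1 = 0, u_2 = 1, u_3 = 1, u_4 = 2, u_5 = 3, u_6 = 5, u_7 = 1, u_8 = 6, u_9 = 0, u_{10} = 6, u_{11} = 6, u_{12} = 5, u_{13} = 4, u_{14} = 2, u_{15} = 6, u_{16} = 1, u_{17} = 0, u_{18} = 1.
The sequence repeats with period 16.
(239 - 1) mod 16 = 14, so u_{239} = u_{15} = 6.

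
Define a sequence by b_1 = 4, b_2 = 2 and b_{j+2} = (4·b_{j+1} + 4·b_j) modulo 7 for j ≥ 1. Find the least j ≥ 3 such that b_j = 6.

Listing terms: b_1 = 4; b_2 = 2; b_3 = 3; b_4 = 6; b_5 = 1; b_6 = 0; b_7 = 4; b_8 = 2.
Since (b_7, b_8) = (b_1, b_2) = (4, 2) (two consecutive terms determine the rest), the sequence is periodic with period 6.
The value 6 first appears (with j ≥ 3) at b_4.

4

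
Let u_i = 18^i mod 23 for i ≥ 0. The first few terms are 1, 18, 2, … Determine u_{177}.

Computing terms: u_0 = 1,  u_1 = 18,  u_2 = 2,  u_3 = 13,  u_4 = 4,  u_5 = 3,  u_6 = 8,  u_7 = 6,  u_8 = 16,  u_9 = 12,  u_{10} = 9,  u_{11} = 1.
Since u_{11} = u_0 = 1, the sequence is periodic with period 11.
So u_{177} = u_{0 + ((177-0) mod 11)} = u_1 = 18.

18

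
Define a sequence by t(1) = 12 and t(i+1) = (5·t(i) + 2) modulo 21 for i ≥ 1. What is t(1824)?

Listing terms: t(1) = 12,  t(2) = 20,  t(3) = 18,  t(4) = 8,  t(5) = 0,  t(6) = 2,  t(7) = 12.
The sequence repeats with period 6.
So t(1824) = t(1 + ((1824-1) mod 6)) = t(6) = 2.

2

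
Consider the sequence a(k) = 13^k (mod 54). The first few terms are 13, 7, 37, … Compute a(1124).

Computing terms: a(1) = 13, a(2) = 7, a(3) = 37, a(4) = 49, a(5) = 43, a(6) = 19, a(7) = 31, a(8) = 25, a(9) = 1, a(10) = 13.
Since a(10) = a(1) = 13, the sequence is periodic with period 9.
So a(1124) = a(1 + ((1124-1) mod 9)) = a(8) = 25.

25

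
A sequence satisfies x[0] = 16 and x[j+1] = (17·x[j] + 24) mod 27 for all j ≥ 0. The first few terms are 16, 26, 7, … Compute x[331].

x[0] = 16; x[1] = 26; x[2] = 7; x[3] = 8; x[4] = 25; x[5] = 17; x[6] = 16.
The sequence repeats with period 6.
So x[331] = x[0 + ((331-0) mod 6)] = x[1] = 26.

26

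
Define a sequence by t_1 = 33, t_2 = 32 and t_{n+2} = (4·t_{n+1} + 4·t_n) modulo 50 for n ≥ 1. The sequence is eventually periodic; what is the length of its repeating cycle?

15

t_1 = 33; t_2 = 32; t_3 = 10; t_4 = 18; t_5 = 12; t_6 = 20; t_7 = 28; t_8 = 42; t_9 = 30; t_{10} = 38; t_{11} = 22; t_{12} = 40; t_{13} = 48; t_{14} = 2; t_{15} = 0; t_{16} = 8; t_{17} = 32; t_{18} = 10.
Since (t_{17}, t_{18}) = (t_2, t_3) = (32, 10) (two consecutive terms determine the rest), the sequence is eventually periodic: after a pre-period of length 1 it cycles with period 15.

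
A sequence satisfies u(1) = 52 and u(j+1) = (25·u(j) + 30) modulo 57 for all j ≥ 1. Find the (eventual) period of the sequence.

Computing terms: u(1) = 52, u(2) = 19, u(3) = 49, u(4) = 1, u(5) = 55, u(6) = 37, u(7) = 43, u(8) = 22, u(9) = 10, u(10) = 52.
Since u(10) = u(1) = 52, the sequence is periodic with period 9.

9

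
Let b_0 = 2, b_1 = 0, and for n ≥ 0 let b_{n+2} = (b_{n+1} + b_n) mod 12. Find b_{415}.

Computing terms: b_0 = 2,  b_1 = 0,  b_2 = 2,  b_3 = 2,  b_4 = 4,  b_5 = 6,  b_6 = 10,  b_7 = 4,  b_8 = 2,  b_9 = 6,  b_{10} = 8,  b_{11} = 2,  b_{12} = 10,  b_{13} = 0,  b_{14} = 10,  b_{15} = 10,  b_{16} = 8,  b_{17} = 6,  b_{18} = 2,  b_{19} = 8,  b_{20} = 10,  b_{21} = 6,  b_{22} = 4,  b_{23} = 10,  b_{24} = 2,  b_{25} = 0.
Since (b_{24}, b_{25}) = (b_0, b_1) = (2, 0) (two consecutive terms determine the rest), the sequence is periodic with period 24.
So b_{415} = b_{0 + ((415-0) mod 24)} = b_7 = 4.

4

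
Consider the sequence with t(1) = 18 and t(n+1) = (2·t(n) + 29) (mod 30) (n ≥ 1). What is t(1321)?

Computing terms: t(1) = 18, t(2) = 5, t(3) = 9, t(4) = 17, t(5) = 3, t(6) = 5.
Since t(6) = t(2) = 5, the sequence is eventually periodic: after a pre-period of length 1 it cycles with period 4.
For n ≥ 2, t(n) depends only on (n - 2) mod 4. (1321 - 2) mod 4 = 3, so t(1321) = t(5) = 3.

3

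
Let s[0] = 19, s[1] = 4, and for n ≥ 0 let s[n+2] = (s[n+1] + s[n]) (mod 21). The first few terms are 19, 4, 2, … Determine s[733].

14

Computing terms: s[0] = 19,  s[1] = 4,  s[2] = 2,  s[3] = 6,  s[4] = 8,  s[5] = 14,  s[6] = 1,  s[7] = 15,  s[8] = 16,  s[9] = 10,  s[10] = 5,  s[11] = 15,  s[12] = 20,  s[13] = 14,  s[14] = 13,  s[15] = 6,  s[16] = 19,  s[17] = 4.
The sequence repeats with period 16.
(733 - 0) mod 16 = 13, so s[733] = s[13] = 14.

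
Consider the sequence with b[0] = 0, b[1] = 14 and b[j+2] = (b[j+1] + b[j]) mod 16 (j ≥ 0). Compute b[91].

Computing terms: b[0] = 0; b[1] = 14; b[2] = 14; b[3] = 12; b[4] = 10; b[5] = 6; b[6] = 0; b[7] = 6; b[8] = 6; b[9] = 12; b[10] = 2; b[11] = 14; b[12] = 0; b[13] = 14.
The sequence repeats with period 12.
So b[91] = b[0 + ((91-0) mod 12)] = b[7] = 6.

6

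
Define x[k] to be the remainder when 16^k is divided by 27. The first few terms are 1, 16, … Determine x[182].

We have x[0] = 1, x[1] = 16, x[2] = 13, x[3] = 19, x[4] = 7, x[5] = 4, x[6] = 10, x[7] = 25, x[8] = 22, x[9] = 1.
Since x[9] = x[0] = 1, the sequence is periodic with period 9.
So x[182] = x[0 + ((182-0) mod 9)] = x[2] = 13.

13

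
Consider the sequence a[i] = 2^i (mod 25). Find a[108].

6

We have a[1] = 2, a[2] = 4, a[3] = 8, a[4] = 16, a[5] = 7, a[6] = 14, a[7] = 3, a[8] = 6, a[9] = 12, a[10] = 24, a[11] = 23, a[12] = 21, a[13] = 17, a[14] = 9, a[15] = 18, a[16] = 11, a[17] = 22, a[18] = 19, a[19] = 13, a[20] = 1, a[21] = 2.
The sequence repeats with period 20.
(108 - 1) mod 20 = 7, so a[108] = a[8] = 6.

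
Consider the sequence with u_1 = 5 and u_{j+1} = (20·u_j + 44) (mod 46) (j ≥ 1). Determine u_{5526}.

Computing terms: u_1 = 5,  u_2 = 6,  u_3 = 26,  u_4 = 12,  u_5 = 8,  u_6 = 20,  u_7 = 30,  u_8 = 0,  u_9 = 44,  u_{10} = 4,  u_{11} = 32,  u_{12} = 40,  u_{13} = 16,  u_{14} = 42,  u_{15} = 10,  u_{16} = 14,  u_{17} = 2,  u_{18} = 38,  u_{19} = 22,  u_{20} = 24,  u_{21} = 18,  u_{22} = 36,  u_{23} = 28,  u_{24} = 6.
Since u_{24} = u_2 = 6, the sequence is eventually periodic: after a pre-period of length 1 it cycles with period 22.
For j ≥ 2, u_j depends only on (j - 2) mod 22. (5526 - 2) mod 22 = 2, so u_{5526} = u_4 = 12.

12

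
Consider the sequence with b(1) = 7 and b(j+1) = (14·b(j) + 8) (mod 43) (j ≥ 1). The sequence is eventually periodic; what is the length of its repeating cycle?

Computing terms: b(1) = 7,  b(2) = 20,  b(3) = 30,  b(4) = 41,  b(5) = 23,  b(6) = 29,  b(7) = 27,  b(8) = 42,  b(9) = 37,  b(10) = 10,  b(11) = 19,  b(12) = 16,  b(13) = 17,  b(14) = 31,  b(15) = 12,  b(16) = 4,  b(17) = 21,  b(18) = 1,  b(19) = 22,  b(20) = 15,  b(21) = 3,  b(22) = 7.
Since b(22) = b(1) = 7, the sequence is periodic with period 21.

21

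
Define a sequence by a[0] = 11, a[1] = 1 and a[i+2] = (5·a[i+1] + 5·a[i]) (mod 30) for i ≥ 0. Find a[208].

25

Listing terms: a[0] = 11; a[1] = 1; a[2] = 0; a[3] = 5; a[4] = 25; a[5] = 0; a[6] = 5.
Since (a[5], a[6]) = (a[2], a[3]) = (0, 5) (two consecutive terms determine the rest), the sequence is eventually periodic: after a pre-period of length 2 it cycles with period 3.
For i ≥ 2, a[i] depends only on (i - 2) mod 3. (208 - 2) mod 3 = 2, so a[208] = a[4] = 25.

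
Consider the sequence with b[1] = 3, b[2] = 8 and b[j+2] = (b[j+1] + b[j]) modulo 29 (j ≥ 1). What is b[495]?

We have b[1] = 3,  b[2] = 8,  b[3] = 11,  b[4] = 19,  b[5] = 1,  b[6] = 20,  b[7] = 21,  b[8] = 12,  b[9] = 4,  b[10] = 16,  b[11] = 20,  b[12] = 7,  b[13] = 27,  b[14] = 5,  b[15] = 3,  b[16] = 8.
The sequence repeats with period 14.
(495 - 1) mod 14 = 4, so b[495] = b[5] = 1.

1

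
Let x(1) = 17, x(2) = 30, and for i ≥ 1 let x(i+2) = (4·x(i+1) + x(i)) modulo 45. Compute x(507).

20

Computing terms: x(1) = 17,  x(2) = 30,  x(3) = 2,  x(4) = 38,  x(5) = 19,  x(6) = 24,  x(7) = 25,  x(8) = 34,  x(9) = 26,  x(10) = 3,  x(11) = 38,  x(12) = 20,  x(13) = 28,  x(14) = 42,  x(15) = 16,  x(16) = 16,  x(17) = 35,  x(18) = 21,  x(19) = 29,  x(20) = 2,  x(21) = 37,  x(22) = 15,  x(23) = 7,  x(24) = 43,  x(25) = 44,  x(26) = 39,  x(27) = 20,  x(28) = 29,  x(29) = 1,  x(30) = 33,  x(31) = 43,  x(32) = 25,  x(33) = 8,  x(34) = 12,  x(35) = 11,  x(36) = 11,  x(37) = 10,  x(38) = 6,  x(39) = 34,  x(40) = 7,  x(41) = 17,  x(42) = 30.
Since (x(41), x(42)) = (x(1), x(2)) = (17, 30) (two consecutive terms determine the rest), the sequence is periodic with period 40.
So x(507) = x(1 + ((507-1) mod 40)) = x(27) = 20.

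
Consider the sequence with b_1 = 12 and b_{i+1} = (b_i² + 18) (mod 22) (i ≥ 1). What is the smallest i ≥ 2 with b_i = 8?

Computing terms: b_1 = 12, b_2 = 8, b_3 = 16, b_4 = 10, b_5 = 8.
Since b_5 = b_2 = 8, the sequence is eventually periodic: after a pre-period of length 1 it cycles with period 3.
The value 8 first appears (with i ≥ 2) at b_2.

2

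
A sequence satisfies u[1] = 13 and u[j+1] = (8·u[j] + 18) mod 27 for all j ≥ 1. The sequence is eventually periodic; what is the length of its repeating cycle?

We have u[1] = 13, u[2] = 14, u[3] = 22, u[4] = 5, u[5] = 4, u[6] = 23, u[7] = 13.
Since u[7] = u[1] = 13, the sequence is periodic with period 6.

6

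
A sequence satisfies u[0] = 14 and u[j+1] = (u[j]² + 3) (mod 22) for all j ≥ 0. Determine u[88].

12

u[0] = 14, u[1] = 1, u[2] = 4, u[3] = 19, u[4] = 12, u[5] = 15, u[6] = 8, u[7] = 1.
Since u[7] = u[1] = 1, the sequence is eventually periodic: after a pre-period of length 1 it cycles with period 6.
For j ≥ 1, u[j] depends only on (j - 1) mod 6. (88 - 1) mod 6 = 3, so u[88] = u[4] = 12.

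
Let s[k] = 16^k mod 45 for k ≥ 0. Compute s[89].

We have s[0] = 1,  s[1] = 16,  s[2] = 31,  s[3] = 1.
Since s[3] = s[0] = 1, the sequence is periodic with period 3.
So s[89] = s[0 + ((89-0) mod 3)] = s[2] = 31.

31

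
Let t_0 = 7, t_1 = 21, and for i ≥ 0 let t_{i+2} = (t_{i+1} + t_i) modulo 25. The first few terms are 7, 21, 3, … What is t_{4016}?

22

We have t_0 = 7; t_1 = 21; t_2 = 3; t_3 = 24; t_4 = 2; t_5 = 1; t_6 = 3; t_7 = 4; t_8 = 7; t_9 = 11; t_{10} = 18; t_{11} = 4; t_{12} = 22; t_{13} = 1; t_{14} = 23; t_{15} = 24; t_{16} = 22; t_{17} = 21; t_{18} = 18; t_{19} = 14; t_{20} = 7; t_{21} = 21.
Since (t_{20}, t_{21}) = (t_0, t_1) = (7, 21) (two consecutive terms determine the rest), the sequence is periodic with period 20.
(4016 - 0) mod 20 = 16, so t_{4016} = t_{16} = 22.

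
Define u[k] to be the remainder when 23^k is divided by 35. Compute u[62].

4

Listing terms: u[0] = 1; u[1] = 23; u[2] = 4; u[3] = 22; u[4] = 16; u[5] = 18; u[6] = 29; u[7] = 2; u[8] = 11; u[9] = 8; u[10] = 9; u[11] = 32; u[12] = 1.
The sequence repeats with period 12.
So u[62] = u[0 + ((62-0) mod 12)] = u[2] = 4.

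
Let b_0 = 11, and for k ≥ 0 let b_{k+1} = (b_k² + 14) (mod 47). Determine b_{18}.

4

Computing terms: b_0 = 11; b_1 = 41; b_2 = 3; b_3 = 23; b_4 = 26; b_5 = 32; b_6 = 4; b_7 = 30; b_8 = 21; b_9 = 32.
Since b_9 = b_5 = 32, the sequence is eventually periodic: after a pre-period of length 5 it cycles with period 4.
For k ≥ 5, b_k depends only on (k - 5) mod 4. (18 - 5) mod 4 = 1, so b_{18} = b_6 = 4.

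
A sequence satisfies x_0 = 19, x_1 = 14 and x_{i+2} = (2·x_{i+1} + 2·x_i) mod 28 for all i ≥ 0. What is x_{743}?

12

Computing terms: x_0 = 19,  x_1 = 14,  x_2 = 10,  x_3 = 20,  x_4 = 4,  x_5 = 20,  x_6 = 20,  x_7 = 24,  x_8 = 4,  x_9 = 0,  x_{10} = 8,  x_{11} = 16,  x_{12} = 20,  x_{13} = 16,  x_{14} = 16,  x_{15} = 8,  x_{16} = 20,  x_{17} = 0,  x_{18} = 12,  x_{19} = 24,  x_{20} = 16,  x_{21} = 24,  x_{22} = 24,  x_{23} = 12,  x_{24} = 16,  x_{25} = 0,  x_{26} = 4,  x_{27} = 8,  x_{28} = 24,  x_{29} = 8,  x_{30} = 8,  x_{31} = 4,  x_{32} = 24,  x_{33} = 0,  x_{34} = 20,  x_{35} = 12,  x_{36} = 8,  x_{37} = 12,  x_{38} = 12,  x_{39} = 20,  x_{40} = 8,  x_{41} = 0,  x_{42} = 16,  x_{43} = 4,  x_{44} = 12,  x_{45} = 4,  x_{46} = 4,  x_{47} = 16,  x_{48} = 12,  x_{49} = 0,  x_{50} = 24,  x_{51} = 20,  x_{52} = 4.
Since (x_{51}, x_{52}) = (x_3, x_4) = (20, 4) (two consecutive terms determine the rest), the sequence is eventually periodic: after a pre-period of length 3 it cycles with period 48.
For i ≥ 3, x_i depends only on (i - 3) mod 48. (743 - 3) mod 48 = 20, so x_{743} = x_{23} = 12.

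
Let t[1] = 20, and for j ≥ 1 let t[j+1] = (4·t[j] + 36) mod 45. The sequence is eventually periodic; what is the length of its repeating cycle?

t[1] = 20, t[2] = 26, t[3] = 5, t[4] = 11, t[5] = 35, t[6] = 41, t[7] = 20.
The sequence repeats with period 6.

6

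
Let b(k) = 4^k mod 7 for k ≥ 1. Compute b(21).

We have b(1) = 4, b(2) = 2, b(3) = 1, b(4) = 4.
Since b(4) = b(1) = 4, the sequence is periodic with period 3.
So b(21) = b(1 + ((21-1) mod 3)) = b(3) = 1.

1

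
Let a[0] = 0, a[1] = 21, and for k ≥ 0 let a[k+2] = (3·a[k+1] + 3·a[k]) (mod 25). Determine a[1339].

7

a[0] = 0, a[1] = 21, a[2] = 13, a[3] = 2, a[4] = 20, a[5] = 16, a[6] = 8, a[7] = 22, a[8] = 15, a[9] = 11, a[10] = 3, a[11] = 17, a[12] = 10, a[13] = 6, a[14] = 23, a[15] = 12, a[16] = 5, a[17] = 1, a[18] = 18, a[19] = 7, a[20] = 0, a[21] = 21.
Since (a[20], a[21]) = (a[0], a[1]) = (0, 21) (two consecutive terms determine the rest), the sequence is periodic with period 20.
So a[1339] = a[0 + ((1339-0) mod 20)] = a[19] = 7.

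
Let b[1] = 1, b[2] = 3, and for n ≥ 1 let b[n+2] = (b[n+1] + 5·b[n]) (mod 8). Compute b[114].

Computing terms: b[1] = 1; b[2] = 3; b[3] = 0; b[4] = 7; b[5] = 7; b[6] = 2; b[7] = 5; b[8] = 7; b[9] = 0; b[10] = 3; b[11] = 3; b[12] = 2; b[13] = 1; b[14] = 3.
The sequence repeats with period 12.
So b[114] = b[1 + ((114-1) mod 12)] = b[6] = 2.

2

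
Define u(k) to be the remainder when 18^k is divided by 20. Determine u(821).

Computing terms: u(1) = 18,  u(2) = 4,  u(3) = 12,  u(4) = 16,  u(5) = 8,  u(6) = 4.
Since u(6) = u(2) = 4, the sequence is eventually periodic: after a pre-period of length 1 it cycles with period 4.
For k ≥ 2, u(k) depends only on (k - 2) mod 4. (821 - 2) mod 4 = 3, so u(821) = u(5) = 8.

8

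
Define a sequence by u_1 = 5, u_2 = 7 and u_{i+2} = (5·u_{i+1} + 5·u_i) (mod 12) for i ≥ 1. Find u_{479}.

7

u_1 = 5,  u_2 = 7,  u_3 = 0,  u_4 = 11,  u_5 = 7,  u_6 = 6,  u_7 = 5,  u_8 = 7.
The sequence repeats with period 6.
(479 - 1) mod 6 = 4, so u_{479} = u_5 = 7.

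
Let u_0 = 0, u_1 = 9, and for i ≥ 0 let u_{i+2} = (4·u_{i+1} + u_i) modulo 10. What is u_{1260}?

u_0 = 0, u_1 = 9, u_2 = 6, u_3 = 3, u_4 = 8, u_5 = 5, u_6 = 8, u_7 = 7, u_8 = 6, u_9 = 1, u_{10} = 0, u_{11} = 1, u_{12} = 4, u_{13} = 7, u_{14} = 2, u_{15} = 5, u_{16} = 2, u_{17} = 3, u_{18} = 4, u_{19} = 9, u_{20} = 0, u_{21} = 9.
The sequence repeats with period 20.
So u_{1260} = u_{0 + ((1260-0) mod 20)} = u_0 = 0.

0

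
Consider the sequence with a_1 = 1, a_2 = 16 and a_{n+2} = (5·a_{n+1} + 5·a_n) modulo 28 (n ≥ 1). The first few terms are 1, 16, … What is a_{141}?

a_1 = 1; a_2 = 16; a_3 = 1; a_4 = 1; a_5 = 10; a_6 = 27; a_7 = 17; a_8 = 24; a_9 = 9; a_{10} = 25; a_{11} = 2; a_{12} = 23; a_{13} = 13; a_{14} = 12; a_{15} = 13; a_{16} = 13; a_{17} = 18; a_{18} = 15; a_{19} = 25; a_{20} = 4; a_{21} = 5; a_{22} = 17; a_{23} = 26; a_{24} = 19; a_{25} = 1; a_{26} = 16.
The sequence repeats with period 24.
So a_{141} = a_{1 + ((141-1) mod 24)} = a_{21} = 5.

5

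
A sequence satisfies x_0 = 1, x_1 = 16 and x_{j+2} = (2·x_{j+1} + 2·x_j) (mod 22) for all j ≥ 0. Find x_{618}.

x_0 = 1; x_1 = 16; x_2 = 12; x_3 = 12; x_4 = 4; x_5 = 10; x_6 = 6; x_7 = 10; x_8 = 10; x_9 = 18; x_{10} = 12; x_{11} = 16; x_{12} = 12.
Since (x_{11}, x_{12}) = (x_1, x_2) = (16, 12) (two consecutive terms determine the rest), the sequence is eventually periodic: after a pre-period of length 1 it cycles with period 10.
For j ≥ 1, x_j depends only on (j - 1) mod 10. (618 - 1) mod 10 = 7, so x_{618} = x_8 = 10.

10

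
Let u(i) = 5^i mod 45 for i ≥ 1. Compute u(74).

25

u(1) = 5, u(2) = 25, u(3) = 35, u(4) = 40, u(5) = 20, u(6) = 10, u(7) = 5.
Since u(7) = u(1) = 5, the sequence is periodic with period 6.
So u(74) = u(1 + ((74-1) mod 6)) = u(2) = 25.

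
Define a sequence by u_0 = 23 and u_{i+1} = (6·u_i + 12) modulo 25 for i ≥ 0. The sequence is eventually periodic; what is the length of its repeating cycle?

25

We have u_0 = 23, u_1 = 0, u_2 = 12, u_3 = 9, u_4 = 16, u_5 = 8, u_6 = 10, u_7 = 22, u_8 = 19, u_9 = 1, u_{10} = 18, u_{11} = 20, u_{12} = 7, u_{13} = 4, u_{14} = 11, u_{15} = 3, u_{16} = 5, u_{17} = 17, u_{18} = 14, u_{19} = 21, u_{20} = 13, u_{21} = 15, u_{22} = 2, u_{23} = 24, u_{24} = 6, u_{25} = 23.
The sequence repeats with period 25.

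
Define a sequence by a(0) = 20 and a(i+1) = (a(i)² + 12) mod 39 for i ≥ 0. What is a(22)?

34

Computing terms: a(0) = 20, a(1) = 22, a(2) = 28, a(3) = 16, a(4) = 34, a(5) = 37, a(6) = 16.
Since a(6) = a(3) = 16, the sequence is eventually periodic: after a pre-period of length 3 it cycles with period 3.
For i ≥ 3, a(i) depends only on (i - 3) mod 3. (22 - 3) mod 3 = 1, so a(22) = a(4) = 34.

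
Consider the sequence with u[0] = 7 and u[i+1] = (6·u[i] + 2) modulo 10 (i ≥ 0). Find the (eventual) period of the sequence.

5

Computing terms: u[0] = 7,  u[1] = 4,  u[2] = 6,  u[3] = 8,  u[4] = 0,  u[5] = 2,  u[6] = 4.
Since u[6] = u[1] = 4, the sequence is eventually periodic: after a pre-period of length 1 it cycles with period 5.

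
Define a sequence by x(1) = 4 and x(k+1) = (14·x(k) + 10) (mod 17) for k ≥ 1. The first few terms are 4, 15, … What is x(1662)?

10

x(1) = 4; x(2) = 15; x(3) = 16; x(4) = 13; x(5) = 5; x(6) = 12; x(7) = 8; x(8) = 3; x(9) = 1; x(10) = 7; x(11) = 6; x(12) = 9; x(13) = 0; x(14) = 10; x(15) = 14; x(16) = 2; x(17) = 4.
The sequence repeats with period 16.
So x(1662) = x(1 + ((1662-1) mod 16)) = x(14) = 10.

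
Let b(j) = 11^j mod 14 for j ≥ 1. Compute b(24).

b(1) = 11,  b(2) = 9,  b(3) = 1,  b(4) = 11.
The sequence repeats with period 3.
So b(24) = b(1 + ((24-1) mod 3)) = b(3) = 1.

1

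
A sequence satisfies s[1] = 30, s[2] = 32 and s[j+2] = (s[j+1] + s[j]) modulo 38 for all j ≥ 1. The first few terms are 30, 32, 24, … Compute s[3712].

18

We have s[1] = 30,  s[2] = 32,  s[3] = 24,  s[4] = 18,  s[5] = 4,  s[6] = 22,  s[7] = 26,  s[8] = 10,  s[9] = 36,  s[10] = 8,  s[11] = 6,  s[12] = 14,  s[13] = 20,  s[14] = 34,  s[15] = 16,  s[16] = 12,  s[17] = 28,  s[18] = 2,  s[19] = 30,  s[20] = 32.
Since (s[19], s[20]) = (s[1], s[2]) = (30, 32) (two consecutive terms determine the rest), the sequence is periodic with period 18.
(3712 - 1) mod 18 = 3, so s[3712] = s[4] = 18.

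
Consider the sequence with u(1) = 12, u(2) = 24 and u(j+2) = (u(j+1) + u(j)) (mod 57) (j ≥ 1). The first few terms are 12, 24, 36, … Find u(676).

42

Listing terms: u(1) = 12,  u(2) = 24,  u(3) = 36,  u(4) = 3,  u(5) = 39,  u(6) = 42,  u(7) = 24,  u(8) = 9,  u(9) = 33,  u(10) = 42,  u(11) = 18,  u(12) = 3,  u(13) = 21,  u(14) = 24,  u(15) = 45,  u(16) = 12,  u(17) = 0,  u(18) = 12,  u(19) = 12,  u(20) = 24.
Since (u(19), u(20)) = (u(1), u(2)) = (12, 24) (two consecutive terms determine the rest), the sequence is periodic with period 18.
(676 - 1) mod 18 = 9, so u(676) = u(10) = 42.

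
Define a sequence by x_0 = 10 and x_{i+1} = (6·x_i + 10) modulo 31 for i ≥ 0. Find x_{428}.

27

We have x_0 = 10,  x_1 = 8,  x_2 = 27,  x_3 = 17,  x_4 = 19,  x_5 = 0,  x_6 = 10.
The sequence repeats with period 6.
So x_{428} = x_{0 + ((428-0) mod 6)} = x_2 = 27.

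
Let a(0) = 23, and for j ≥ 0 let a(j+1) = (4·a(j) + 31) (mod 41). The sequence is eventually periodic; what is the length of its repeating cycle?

Listing terms: a(0) = 23, a(1) = 0, a(2) = 31, a(3) = 32, a(4) = 36, a(5) = 11, a(6) = 34, a(7) = 3, a(8) = 2, a(9) = 39, a(10) = 23.
The sequence repeats with period 10.

10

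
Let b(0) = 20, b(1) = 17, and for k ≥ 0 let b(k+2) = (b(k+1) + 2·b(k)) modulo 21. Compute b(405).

7

Computing terms: b(0) = 20,  b(1) = 17,  b(2) = 15,  b(3) = 7,  b(4) = 16,  b(5) = 9,  b(6) = 20,  b(7) = 17.
Since (b(6), b(7)) = (b(0), b(1)) = (20, 17) (two consecutive terms determine the rest), the sequence is periodic with period 6.
(405 - 0) mod 6 = 3, so b(405) = b(3) = 7.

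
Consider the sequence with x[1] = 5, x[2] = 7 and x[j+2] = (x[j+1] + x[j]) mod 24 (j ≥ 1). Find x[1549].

13

Computing terms: x[1] = 5; x[2] = 7; x[3] = 12; x[4] = 19; x[5] = 7; x[6] = 2; x[7] = 9; x[8] = 11; x[9] = 20; x[10] = 7; x[11] = 3; x[12] = 10; x[13] = 13; x[14] = 23; x[15] = 12; x[16] = 11; x[17] = 23; x[18] = 10; x[19] = 9; x[20] = 19; x[21] = 4; x[22] = 23; x[23] = 3; x[24] = 2; x[25] = 5; x[26] = 7.
The sequence repeats with period 24.
So x[1549] = x[1 + ((1549-1) mod 24)] = x[13] = 13.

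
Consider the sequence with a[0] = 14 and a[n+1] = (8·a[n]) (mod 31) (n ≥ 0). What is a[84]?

We have a[0] = 14; a[1] = 19; a[2] = 28; a[3] = 7; a[4] = 25; a[5] = 14.
Since a[5] = a[0] = 14, the sequence is periodic with period 5.
(84 - 0) mod 5 = 4, so a[84] = a[4] = 25.

25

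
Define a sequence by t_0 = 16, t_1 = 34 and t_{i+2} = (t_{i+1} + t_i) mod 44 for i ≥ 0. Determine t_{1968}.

Computing terms: t_0 = 16,  t_1 = 34,  t_2 = 6,  t_3 = 40,  t_4 = 2,  t_5 = 42,  t_6 = 0,  t_7 = 42,  t_8 = 42,  t_9 = 40,  t_{10} = 38,  t_{11} = 34,  t_{12} = 28,  t_{13} = 18,  t_{14} = 2,  t_{15} = 20,  t_{16} = 22,  t_{17} = 42,  t_{18} = 20,  t_{19} = 18,  t_{20} = 38,  t_{21} = 12,  t_{22} = 6,  t_{23} = 18,  t_{24} = 24,  t_{25} = 42,  t_{26} = 22,  t_{27} = 20,  t_{28} = 42,  t_{29} = 18,  t_{30} = 16,  t_{31} = 34.
The sequence repeats with period 30.
(1968 - 0) mod 30 = 18, so t_{1968} = t_{18} = 20.

20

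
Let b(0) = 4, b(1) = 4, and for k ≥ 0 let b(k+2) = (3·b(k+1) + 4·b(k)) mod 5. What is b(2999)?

We have b(0) = 4, b(1) = 4, b(2) = 3, b(3) = 0, b(4) = 2, b(5) = 1, b(6) = 1, b(7) = 2, b(8) = 0, b(9) = 3, b(10) = 4, b(11) = 4.
The sequence repeats with period 10.
(2999 - 0) mod 10 = 9, so b(2999) = b(9) = 3.

3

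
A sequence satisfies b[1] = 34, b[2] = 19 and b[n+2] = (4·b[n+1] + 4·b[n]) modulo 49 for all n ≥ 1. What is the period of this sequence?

42

Listing terms: b[1] = 34,  b[2] = 19,  b[3] = 16,  b[4] = 42,  b[5] = 36,  b[6] = 18,  b[7] = 20,  b[8] = 5,  b[9] = 2,  b[10] = 28,  b[11] = 22,  b[12] = 4,  b[13] = 6,  b[14] = 40,  b[15] = 37,  b[16] = 14,  b[17] = 8,  b[18] = 39,  b[19] = 41,  b[20] = 26,  b[21] = 23,  b[22] = 0,  b[23] = 43,  b[24] = 25,  b[25] = 27,  b[26] = 12,  b[27] = 9,  b[28] = 35,  b[29] = 29,  b[30] = 11,  b[31] = 13,  b[32] = 47,  b[33] = 44,  b[34] = 21,  b[35] = 15,  b[36] = 46,  b[37] = 48,  b[38] = 33,  b[39] = 30,  b[40] = 7,  b[41] = 1,  b[42] = 32,  b[43] = 34,  b[44] = 19.
Since (b[43], b[44]) = (b[1], b[2]) = (34, 19) (two consecutive terms determine the rest), the sequence is periodic with period 42.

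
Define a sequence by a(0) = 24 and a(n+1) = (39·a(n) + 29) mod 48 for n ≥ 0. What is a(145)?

We have a(0) = 24, a(1) = 5, a(2) = 32, a(3) = 29, a(4) = 8, a(5) = 5.
Since a(5) = a(1) = 5, the sequence is eventually periodic: after a pre-period of length 1 it cycles with period 4.
For n ≥ 1, a(n) depends only on (n - 1) mod 4. (145 - 1) mod 4 = 0, so a(145) = a(1) = 5.

5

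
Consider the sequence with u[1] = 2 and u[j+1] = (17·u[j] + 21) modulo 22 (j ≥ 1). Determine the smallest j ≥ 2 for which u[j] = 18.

7

u[1] = 2,  u[2] = 11,  u[3] = 10,  u[4] = 15,  u[5] = 12,  u[6] = 5,  u[7] = 18,  u[8] = 19,  u[9] = 14,  u[10] = 17,  u[11] = 2.
The sequence repeats with period 10.
The value 18 first appears (with j ≥ 2) at u[7].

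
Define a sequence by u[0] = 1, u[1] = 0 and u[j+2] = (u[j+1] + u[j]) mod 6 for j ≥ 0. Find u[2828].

5

We have u[0] = 1,  u[1] = 0,  u[2] = 1,  u[3] = 1,  u[4] = 2,  u[5] = 3,  u[6] = 5,  u[7] = 2,  u[8] = 1,  u[9] = 3,  u[10] = 4,  u[11] = 1,  u[12] = 5,  u[13] = 0,  u[14] = 5,  u[15] = 5,  u[16] = 4,  u[17] = 3,  u[18] = 1,  u[19] = 4,  u[20] = 5,  u[21] = 3,  u[22] = 2,  u[23] = 5,  u[24] = 1,  u[25] = 0.
Since (u[24], u[25]) = (u[0], u[1]) = (1, 0) (two consecutive terms determine the rest), the sequence is periodic with period 24.
So u[2828] = u[0 + ((2828-0) mod 24)] = u[20] = 5.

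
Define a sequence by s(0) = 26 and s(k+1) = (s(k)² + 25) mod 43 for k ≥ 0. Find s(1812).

34

s(0) = 26,  s(1) = 13,  s(2) = 22,  s(3) = 36,  s(4) = 31,  s(5) = 40,  s(6) = 34,  s(7) = 20,  s(8) = 38,  s(9) = 7,  s(10) = 31.
Since s(10) = s(4) = 31, the sequence is eventually periodic: after a pre-period of length 4 it cycles with period 6.
For k ≥ 4, s(k) depends only on (k - 4) mod 6. (1812 - 4) mod 6 = 2, so s(1812) = s(6) = 34.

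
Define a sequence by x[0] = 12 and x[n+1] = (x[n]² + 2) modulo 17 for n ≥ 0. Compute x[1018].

Computing terms: x[0] = 12; x[1] = 10; x[2] = 0; x[3] = 2; x[4] = 6; x[5] = 4; x[6] = 1; x[7] = 3; x[8] = 11; x[9] = 4.
Since x[9] = x[5] = 4, the sequence is eventually periodic: after a pre-period of length 5 it cycles with period 4.
For n ≥ 5, x[n] depends only on (n - 5) mod 4. (1018 - 5) mod 4 = 1, so x[1018] = x[6] = 1.

1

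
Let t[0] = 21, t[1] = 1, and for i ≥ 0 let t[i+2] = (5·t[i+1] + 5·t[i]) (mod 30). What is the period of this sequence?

3

Computing terms: t[0] = 21, t[1] = 1, t[2] = 20, t[3] = 15, t[4] = 25, t[5] = 20, t[6] = 15.
Since (t[5], t[6]) = (t[2], t[3]) = (20, 15) (two consecutive terms determine the rest), the sequence is eventually periodic: after a pre-period of length 2 it cycles with period 3.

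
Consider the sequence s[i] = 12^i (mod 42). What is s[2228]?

Listing terms: s[0] = 1,  s[1] = 12,  s[2] = 18,  s[3] = 6,  s[4] = 30,  s[5] = 24,  s[6] = 36,  s[7] = 12.
Since s[7] = s[1] = 12, the sequence is eventually periodic: after a pre-period of length 1 it cycles with period 6.
For i ≥ 1, s[i] depends only on (i - 1) mod 6. (2228 - 1) mod 6 = 1, so s[2228] = s[2] = 18.

18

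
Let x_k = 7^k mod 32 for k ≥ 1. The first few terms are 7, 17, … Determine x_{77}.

x_1 = 7; x_2 = 17; x_3 = 23; x_4 = 1; x_5 = 7.
The sequence repeats with period 4.
So x_{77} = x_{1 + ((77-1) mod 4)} = x_1 = 7.

7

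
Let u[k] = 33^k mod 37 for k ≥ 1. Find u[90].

u[1] = 33,  u[2] = 16,  u[3] = 10,  u[4] = 34,  u[5] = 12,  u[6] = 26,  u[7] = 7,  u[8] = 9,  u[9] = 1,  u[10] = 33.
Since u[10] = u[1] = 33, the sequence is periodic with period 9.
(90 - 1) mod 9 = 8, so u[90] = u[9] = 1.

1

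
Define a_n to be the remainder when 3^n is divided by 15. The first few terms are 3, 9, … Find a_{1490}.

Listing terms: a_1 = 3; a_2 = 9; a_3 = 12; a_4 = 6; a_5 = 3.
The sequence repeats with period 4.
(1490 - 1) mod 4 = 1, so a_{1490} = a_2 = 9.

9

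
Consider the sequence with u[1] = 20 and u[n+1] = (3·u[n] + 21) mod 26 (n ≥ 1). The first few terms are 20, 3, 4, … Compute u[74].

3

Listing terms: u[1] = 20,  u[2] = 3,  u[3] = 4,  u[4] = 7,  u[5] = 16,  u[6] = 17,  u[7] = 20.
Since u[7] = u[1] = 20, the sequence is periodic with period 6.
So u[74] = u[1 + ((74-1) mod 6)] = u[2] = 3.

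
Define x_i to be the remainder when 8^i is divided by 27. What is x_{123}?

26

Computing terms: x_0 = 1, x_1 = 8, x_2 = 10, x_3 = 26, x_4 = 19, x_5 = 17, x_6 = 1.
The sequence repeats with period 6.
So x_{123} = x_{0 + ((123-0) mod 6)} = x_3 = 26.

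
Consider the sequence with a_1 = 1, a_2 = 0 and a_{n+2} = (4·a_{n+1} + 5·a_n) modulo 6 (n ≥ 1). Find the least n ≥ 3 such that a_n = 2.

Listing terms: a_1 = 1,  a_2 = 0,  a_3 = 5,  a_4 = 2,  a_5 = 3,  a_6 = 4,  a_7 = 1,  a_8 = 0.
Since (a_7, a_8) = (a_1, a_2) = (1, 0) (two consecutive terms determine the rest), the sequence is periodic with period 6.
The value 2 first appears (with n ≥ 3) at a_4.

4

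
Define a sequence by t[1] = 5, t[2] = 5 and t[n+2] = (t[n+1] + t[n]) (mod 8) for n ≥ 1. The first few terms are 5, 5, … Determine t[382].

3

t[1] = 5,  t[2] = 5,  t[3] = 2,  t[4] = 7,  t[5] = 1,  t[6] = 0,  t[7] = 1,  t[8] = 1,  t[9] = 2,  t[10] = 3,  t[11] = 5,  t[12] = 0,  t[13] = 5,  t[14] = 5.
Since (t[13], t[14]) = (t[1], t[2]) = (5, 5) (two consecutive terms determine the rest), the sequence is periodic with period 12.
(382 - 1) mod 12 = 9, so t[382] = t[10] = 3.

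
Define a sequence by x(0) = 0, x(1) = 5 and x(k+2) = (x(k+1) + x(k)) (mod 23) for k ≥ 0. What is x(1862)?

We have x(0) = 0,  x(1) = 5,  x(2) = 5,  x(3) = 10,  x(4) = 15,  x(5) = 2,  x(6) = 17,  x(7) = 19,  x(8) = 13,  x(9) = 9,  x(10) = 22,  x(11) = 8,  x(12) = 7,  x(13) = 15,  x(14) = 22,  x(15) = 14,  x(16) = 13,  x(17) = 4,  x(18) = 17,  x(19) = 21,  x(20) = 15,  x(21) = 13,  x(22) = 5,  x(23) = 18,  x(24) = 0,  x(25) = 18,  x(26) = 18,  x(27) = 13,  x(28) = 8,  x(29) = 21,  x(30) = 6,  x(31) = 4,  x(32) = 10,  x(33) = 14,  x(34) = 1,  x(35) = 15,  x(36) = 16,  x(37) = 8,  x(38) = 1,  x(39) = 9,  x(40) = 10,  x(41) = 19,  x(42) = 6,  x(43) = 2,  x(44) = 8,  x(45) = 10,  x(46) = 18,  x(47) = 5,  x(48) = 0,  x(49) = 5.
The sequence repeats with period 48.
(1862 - 0) mod 48 = 38, so x(1862) = x(38) = 1.

1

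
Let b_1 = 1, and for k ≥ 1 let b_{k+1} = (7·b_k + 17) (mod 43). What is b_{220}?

22

Computing terms: b_1 = 1,  b_2 = 24,  b_3 = 13,  b_4 = 22,  b_5 = 42,  b_6 = 10,  b_7 = 1.
Since b_7 = b_1 = 1, the sequence is periodic with period 6.
(220 - 1) mod 6 = 3, so b_{220} = b_4 = 22.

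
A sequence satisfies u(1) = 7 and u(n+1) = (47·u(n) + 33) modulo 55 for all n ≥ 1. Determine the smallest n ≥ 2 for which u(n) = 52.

3

We have u(1) = 7, u(2) = 32, u(3) = 52, u(4) = 2, u(5) = 17, u(6) = 7.
Since u(6) = u(1) = 7, the sequence is periodic with period 5.
The value 52 first appears (with n ≥ 2) at u(3).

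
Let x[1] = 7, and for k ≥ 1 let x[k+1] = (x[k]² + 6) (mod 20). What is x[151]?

Listing terms: x[1] = 7; x[2] = 15; x[3] = 11; x[4] = 7.
The sequence repeats with period 3.
So x[151] = x[1 + ((151-1) mod 3)] = x[1] = 7.

7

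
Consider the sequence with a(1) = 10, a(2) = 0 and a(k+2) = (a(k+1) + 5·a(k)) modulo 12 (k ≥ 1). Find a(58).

2

a(1) = 10,  a(2) = 0,  a(3) = 2,  a(4) = 2,  a(5) = 0,  a(6) = 10,  a(7) = 10,  a(8) = 0.
Since (a(7), a(8)) = (a(1), a(2)) = (10, 0) (two consecutive terms determine the rest), the sequence is periodic with period 6.
(58 - 1) mod 6 = 3, so a(58) = a(4) = 2.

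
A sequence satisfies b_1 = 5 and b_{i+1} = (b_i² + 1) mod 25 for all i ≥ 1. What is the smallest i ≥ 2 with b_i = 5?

Listing terms: b_1 = 5, b_2 = 1, b_3 = 2, b_4 = 5.
The sequence repeats with period 3.
The value 5 next appears (with i ≥ 2) at b_4.

4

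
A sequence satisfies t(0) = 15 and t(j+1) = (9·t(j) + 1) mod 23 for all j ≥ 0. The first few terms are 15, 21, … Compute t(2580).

5

Listing terms: t(0) = 15; t(1) = 21; t(2) = 6; t(3) = 9; t(4) = 13; t(5) = 3; t(6) = 5; t(7) = 0; t(8) = 1; t(9) = 10; t(10) = 22; t(11) = 15.
The sequence repeats with period 11.
So t(2580) = t(0 + ((2580-0) mod 11)) = t(6) = 5.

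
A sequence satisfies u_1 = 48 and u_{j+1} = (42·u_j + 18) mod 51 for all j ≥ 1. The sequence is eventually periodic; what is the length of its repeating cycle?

Listing terms: u_1 = 48,  u_2 = 45,  u_3 = 21,  u_4 = 33,  u_5 = 27,  u_6 = 30,  u_7 = 3,  u_8 = 42,  u_9 = 48.
The sequence repeats with period 8.

8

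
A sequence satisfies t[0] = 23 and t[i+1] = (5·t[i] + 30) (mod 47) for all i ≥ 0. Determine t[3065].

Computing terms: t[0] = 23, t[1] = 4, t[2] = 3, t[3] = 45, t[4] = 20, t[5] = 36, t[6] = 22, t[7] = 46, t[8] = 25, t[9] = 14, t[10] = 6, t[11] = 13, t[12] = 1, t[13] = 35, t[14] = 17, t[15] = 21, t[16] = 41, t[17] = 0, t[18] = 30, t[19] = 39, t[20] = 37, t[21] = 27, t[22] = 24, t[23] = 9, t[24] = 28, t[25] = 29, t[26] = 34, t[27] = 12, t[28] = 43, t[29] = 10, t[30] = 33, t[31] = 7, t[32] = 18, t[33] = 26, t[34] = 19, t[35] = 31, t[36] = 44, t[37] = 15, t[38] = 11, t[39] = 38, t[40] = 32, t[41] = 2, t[42] = 40, t[43] = 42, t[44] = 5, t[45] = 8, t[46] = 23.
Since t[46] = t[0] = 23, the sequence is periodic with period 46.
(3065 - 0) mod 46 = 29, so t[3065] = t[29] = 10.

10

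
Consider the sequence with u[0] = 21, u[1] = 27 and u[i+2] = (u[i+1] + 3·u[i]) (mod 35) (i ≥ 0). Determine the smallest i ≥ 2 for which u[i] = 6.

19

Listing terms: u[0] = 21,  u[1] = 27,  u[2] = 20,  u[3] = 31,  u[4] = 21,  u[5] = 9,  u[6] = 2,  u[7] = 29,  u[8] = 0,  u[9] = 17,  u[10] = 17,  u[11] = 33,  u[12] = 14,  u[13] = 8,  u[14] = 15,  u[15] = 4,  u[16] = 14,  u[17] = 26,  u[18] = 33,  u[19] = 6,  u[20] = 0,  u[21] = 18,  u[22] = 18,  u[23] = 2,  u[24] = 21,  u[25] = 27.
Since (u[24], u[25]) = (u[0], u[1]) = (21, 27) (two consecutive terms determine the rest), the sequence is periodic with period 24.
The value 6 first appears (with i ≥ 2) at u[19].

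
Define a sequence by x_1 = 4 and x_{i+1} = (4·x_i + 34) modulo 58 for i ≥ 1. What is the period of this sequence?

x_1 = 4, x_2 = 50, x_3 = 2, x_4 = 42, x_5 = 28, x_6 = 30, x_7 = 38, x_8 = 12, x_9 = 24, x_{10} = 14, x_{11} = 32, x_{12} = 46, x_{13} = 44, x_{14} = 36, x_{15} = 4.
The sequence repeats with period 14.

14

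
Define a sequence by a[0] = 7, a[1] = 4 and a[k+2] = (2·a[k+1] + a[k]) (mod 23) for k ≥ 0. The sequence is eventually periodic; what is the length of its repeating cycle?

22

Listing terms: a[0] = 7; a[1] = 4; a[2] = 15; a[3] = 11; a[4] = 14; a[5] = 16; a[6] = 0; a[7] = 16; a[8] = 9; a[9] = 11; a[10] = 8; a[11] = 4; a[12] = 16; a[13] = 13; a[14] = 19; a[15] = 5; a[16] = 6; a[17] = 17; a[18] = 17; a[19] = 5; a[20] = 4; a[21] = 13; a[22] = 7; a[23] = 4.
Since (a[22], a[23]) = (a[0], a[1]) = (7, 4) (two consecutive terms determine the rest), the sequence is periodic with period 22.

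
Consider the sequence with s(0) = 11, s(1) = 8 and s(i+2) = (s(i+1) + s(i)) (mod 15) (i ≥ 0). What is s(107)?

12

Listing terms: s(0) = 11,  s(1) = 8,  s(2) = 4,  s(3) = 12,  s(4) = 1,  s(5) = 13,  s(6) = 14,  s(7) = 12,  s(8) = 11,  s(9) = 8.
Since (s(8), s(9)) = (s(0), s(1)) = (11, 8) (two consecutive terms determine the rest), the sequence is periodic with period 8.
(107 - 0) mod 8 = 3, so s(107) = s(3) = 12.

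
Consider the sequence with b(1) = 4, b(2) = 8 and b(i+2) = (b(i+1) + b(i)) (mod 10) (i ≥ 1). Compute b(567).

4

Computing terms: b(1) = 4; b(2) = 8; b(3) = 2; b(4) = 0; b(5) = 2; b(6) = 2; b(7) = 4; b(8) = 6; b(9) = 0; b(10) = 6; b(11) = 6; b(12) = 2; b(13) = 8; b(14) = 0; b(15) = 8; b(16) = 8; b(17) = 6; b(18) = 4; b(19) = 0; b(20) = 4; b(21) = 4; b(22) = 8.
The sequence repeats with period 20.
So b(567) = b(1 + ((567-1) mod 20)) = b(7) = 4.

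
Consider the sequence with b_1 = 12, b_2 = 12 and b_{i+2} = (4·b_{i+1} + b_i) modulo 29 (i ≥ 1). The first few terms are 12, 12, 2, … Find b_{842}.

We have b_1 = 12; b_2 = 12; b_3 = 2; b_4 = 20; b_5 = 24; b_6 = 0; b_7 = 24; b_8 = 9; b_9 = 2; b_{10} = 17; b_{11} = 12; b_{12} = 7; b_{13} = 11; b_{14} = 22; b_{15} = 12; b_{16} = 12.
The sequence repeats with period 14.
So b_{842} = b_{1 + ((842-1) mod 14)} = b_2 = 12.

12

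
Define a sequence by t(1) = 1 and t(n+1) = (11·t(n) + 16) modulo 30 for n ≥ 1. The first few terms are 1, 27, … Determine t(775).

Computing terms: t(1) = 1,  t(2) = 27,  t(3) = 13,  t(4) = 9,  t(5) = 25,  t(6) = 21,  t(7) = 7,  t(8) = 3,  t(9) = 19,  t(10) = 15,  t(11) = 1.
The sequence repeats with period 10.
(775 - 1) mod 10 = 4, so t(775) = t(5) = 25.

25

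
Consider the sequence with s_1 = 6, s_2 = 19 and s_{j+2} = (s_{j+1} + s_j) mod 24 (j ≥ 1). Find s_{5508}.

5

s_1 = 6,  s_2 = 19,  s_3 = 1,  s_4 = 20,  s_5 = 21,  s_6 = 17,  s_7 = 14,  s_8 = 7,  s_9 = 21,  s_{10} = 4,  s_{11} = 1,  s_{12} = 5,  s_{13} = 6,  s_{14} = 11,  s_{15} = 17,  s_{16} = 4,  s_{17} = 21,  s_{18} = 1,  s_{19} = 22,  s_{20} = 23,  s_{21} = 21,  s_{22} = 20,  s_{23} = 17,  s_{24} = 13,  s_{25} = 6,  s_{26} = 19.
The sequence repeats with period 24.
(5508 - 1) mod 24 = 11, so s_{5508} = s_{12} = 5.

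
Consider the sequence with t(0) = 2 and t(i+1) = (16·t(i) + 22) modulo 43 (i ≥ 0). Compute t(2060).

26

Listing terms: t(0) = 2,  t(1) = 11,  t(2) = 26,  t(3) = 8,  t(4) = 21,  t(5) = 14,  t(6) = 31,  t(7) = 2.
Since t(7) = t(0) = 2, the sequence is periodic with period 7.
So t(2060) = t(0 + ((2060-0) mod 7)) = t(2) = 26.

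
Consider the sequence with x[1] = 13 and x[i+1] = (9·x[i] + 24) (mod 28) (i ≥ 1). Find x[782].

x[1] = 13; x[2] = 1; x[3] = 5; x[4] = 13.
Since x[4] = x[1] = 13, the sequence is periodic with period 3.
So x[782] = x[1 + ((782-1) mod 3)] = x[2] = 1.

1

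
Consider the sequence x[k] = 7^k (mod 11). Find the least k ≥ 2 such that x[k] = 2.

3

Computing terms: x[1] = 7,  x[2] = 5,  x[3] = 2,  x[4] = 3,  x[5] = 10,  x[6] = 4,  x[7] = 6,  x[8] = 9,  x[9] = 8,  x[10] = 1,  x[11] = 7.
Since x[11] = x[1] = 7, the sequence is periodic with period 10.
The value 2 first appears (with k ≥ 2) at x[3].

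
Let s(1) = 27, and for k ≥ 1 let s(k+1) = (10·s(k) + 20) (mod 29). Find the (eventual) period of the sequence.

Listing terms: s(1) = 27; s(2) = 0; s(3) = 20; s(4) = 17; s(5) = 16; s(6) = 6; s(7) = 22; s(8) = 8; s(9) = 13; s(10) = 5; s(11) = 12; s(12) = 24; s(13) = 28; s(14) = 10; s(15) = 4; s(16) = 2; s(17) = 11; s(18) = 14; s(19) = 15; s(20) = 25; s(21) = 9; s(22) = 23; s(23) = 18; s(24) = 26; s(25) = 19; s(26) = 7; s(27) = 3; s(28) = 21; s(29) = 27.
The sequence repeats with period 28.

28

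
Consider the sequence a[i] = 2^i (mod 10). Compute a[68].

Listing terms: a[1] = 2,  a[2] = 4,  a[3] = 8,  a[4] = 6,  a[5] = 2.
Since a[5] = a[1] = 2, the sequence is periodic with period 4.
(68 - 1) mod 4 = 3, so a[68] = a[4] = 6.

6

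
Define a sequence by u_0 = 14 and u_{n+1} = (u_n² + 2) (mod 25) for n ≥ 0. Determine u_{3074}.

Listing terms: u_0 = 14; u_1 = 23; u_2 = 6; u_3 = 13; u_4 = 21; u_5 = 18; u_6 = 1; u_7 = 3; u_8 = 11; u_9 = 23.
Since u_9 = u_1 = 23, the sequence is eventually periodic: after a pre-period of length 1 it cycles with period 8.
For n ≥ 1, u_n depends only on (n - 1) mod 8. (3074 - 1) mod 8 = 1, so u_{3074} = u_2 = 6.

6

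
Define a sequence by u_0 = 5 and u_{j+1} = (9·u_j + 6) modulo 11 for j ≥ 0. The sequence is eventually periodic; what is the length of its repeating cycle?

Computing terms: u_0 = 5,  u_1 = 7,  u_2 = 3,  u_3 = 0,  u_4 = 6,  u_5 = 5.
The sequence repeats with period 5.

5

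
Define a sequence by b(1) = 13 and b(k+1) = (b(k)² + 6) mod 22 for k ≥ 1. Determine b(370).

17

Computing terms: b(1) = 13,  b(2) = 21,  b(3) = 7,  b(4) = 11,  b(5) = 17,  b(6) = 9,  b(7) = 21.
Since b(7) = b(2) = 21, the sequence is eventually periodic: after a pre-period of length 1 it cycles with period 5.
For k ≥ 2, b(k) depends only on (k - 2) mod 5. (370 - 2) mod 5 = 3, so b(370) = b(5) = 17.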